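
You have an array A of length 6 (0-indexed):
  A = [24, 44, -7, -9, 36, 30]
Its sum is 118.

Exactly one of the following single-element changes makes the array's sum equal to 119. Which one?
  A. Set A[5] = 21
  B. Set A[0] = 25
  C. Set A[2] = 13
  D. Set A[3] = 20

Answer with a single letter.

Answer: B

Derivation:
Option A: A[5] 30->21, delta=-9, new_sum=118+(-9)=109
Option B: A[0] 24->25, delta=1, new_sum=118+(1)=119 <-- matches target
Option C: A[2] -7->13, delta=20, new_sum=118+(20)=138
Option D: A[3] -9->20, delta=29, new_sum=118+(29)=147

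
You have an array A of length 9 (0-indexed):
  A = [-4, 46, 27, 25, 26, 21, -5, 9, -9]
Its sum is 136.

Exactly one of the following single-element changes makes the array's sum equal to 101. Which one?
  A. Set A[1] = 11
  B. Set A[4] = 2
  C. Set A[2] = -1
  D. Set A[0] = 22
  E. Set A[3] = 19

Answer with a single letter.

Option A: A[1] 46->11, delta=-35, new_sum=136+(-35)=101 <-- matches target
Option B: A[4] 26->2, delta=-24, new_sum=136+(-24)=112
Option C: A[2] 27->-1, delta=-28, new_sum=136+(-28)=108
Option D: A[0] -4->22, delta=26, new_sum=136+(26)=162
Option E: A[3] 25->19, delta=-6, new_sum=136+(-6)=130

Answer: A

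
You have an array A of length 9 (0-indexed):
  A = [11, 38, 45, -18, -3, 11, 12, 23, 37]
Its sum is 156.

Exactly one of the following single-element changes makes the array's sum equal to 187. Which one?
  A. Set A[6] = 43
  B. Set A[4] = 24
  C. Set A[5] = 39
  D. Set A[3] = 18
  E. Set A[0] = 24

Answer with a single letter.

Option A: A[6] 12->43, delta=31, new_sum=156+(31)=187 <-- matches target
Option B: A[4] -3->24, delta=27, new_sum=156+(27)=183
Option C: A[5] 11->39, delta=28, new_sum=156+(28)=184
Option D: A[3] -18->18, delta=36, new_sum=156+(36)=192
Option E: A[0] 11->24, delta=13, new_sum=156+(13)=169

Answer: A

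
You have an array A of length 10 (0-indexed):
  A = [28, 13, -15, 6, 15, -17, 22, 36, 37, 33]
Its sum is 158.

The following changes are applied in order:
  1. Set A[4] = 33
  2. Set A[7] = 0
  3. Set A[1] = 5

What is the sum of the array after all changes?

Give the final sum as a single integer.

Initial sum: 158
Change 1: A[4] 15 -> 33, delta = 18, sum = 176
Change 2: A[7] 36 -> 0, delta = -36, sum = 140
Change 3: A[1] 13 -> 5, delta = -8, sum = 132

Answer: 132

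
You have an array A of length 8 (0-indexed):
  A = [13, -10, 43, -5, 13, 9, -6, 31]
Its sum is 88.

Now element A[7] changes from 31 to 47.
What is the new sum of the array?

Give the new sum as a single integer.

Answer: 104

Derivation:
Old value at index 7: 31
New value at index 7: 47
Delta = 47 - 31 = 16
New sum = old_sum + delta = 88 + (16) = 104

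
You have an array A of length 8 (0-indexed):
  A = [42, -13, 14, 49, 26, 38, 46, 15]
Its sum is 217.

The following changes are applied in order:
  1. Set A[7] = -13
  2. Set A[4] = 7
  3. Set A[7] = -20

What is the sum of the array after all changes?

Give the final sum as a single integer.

Answer: 163

Derivation:
Initial sum: 217
Change 1: A[7] 15 -> -13, delta = -28, sum = 189
Change 2: A[4] 26 -> 7, delta = -19, sum = 170
Change 3: A[7] -13 -> -20, delta = -7, sum = 163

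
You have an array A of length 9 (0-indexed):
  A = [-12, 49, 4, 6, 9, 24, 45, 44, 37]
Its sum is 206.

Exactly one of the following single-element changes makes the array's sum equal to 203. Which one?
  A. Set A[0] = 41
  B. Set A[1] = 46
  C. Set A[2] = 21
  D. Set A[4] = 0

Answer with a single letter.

Option A: A[0] -12->41, delta=53, new_sum=206+(53)=259
Option B: A[1] 49->46, delta=-3, new_sum=206+(-3)=203 <-- matches target
Option C: A[2] 4->21, delta=17, new_sum=206+(17)=223
Option D: A[4] 9->0, delta=-9, new_sum=206+(-9)=197

Answer: B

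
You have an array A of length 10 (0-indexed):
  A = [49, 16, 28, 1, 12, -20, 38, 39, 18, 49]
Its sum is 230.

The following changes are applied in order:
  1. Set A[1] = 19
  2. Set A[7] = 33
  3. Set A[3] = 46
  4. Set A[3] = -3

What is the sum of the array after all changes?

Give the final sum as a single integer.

Answer: 223

Derivation:
Initial sum: 230
Change 1: A[1] 16 -> 19, delta = 3, sum = 233
Change 2: A[7] 39 -> 33, delta = -6, sum = 227
Change 3: A[3] 1 -> 46, delta = 45, sum = 272
Change 4: A[3] 46 -> -3, delta = -49, sum = 223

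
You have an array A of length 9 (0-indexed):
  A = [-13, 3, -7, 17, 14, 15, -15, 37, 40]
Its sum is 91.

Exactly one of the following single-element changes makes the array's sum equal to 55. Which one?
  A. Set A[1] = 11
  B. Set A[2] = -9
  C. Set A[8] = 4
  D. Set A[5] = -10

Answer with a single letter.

Option A: A[1] 3->11, delta=8, new_sum=91+(8)=99
Option B: A[2] -7->-9, delta=-2, new_sum=91+(-2)=89
Option C: A[8] 40->4, delta=-36, new_sum=91+(-36)=55 <-- matches target
Option D: A[5] 15->-10, delta=-25, new_sum=91+(-25)=66

Answer: C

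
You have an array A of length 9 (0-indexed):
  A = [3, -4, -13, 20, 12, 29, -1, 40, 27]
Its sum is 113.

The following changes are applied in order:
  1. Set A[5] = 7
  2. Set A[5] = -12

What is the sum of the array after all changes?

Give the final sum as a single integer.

Answer: 72

Derivation:
Initial sum: 113
Change 1: A[5] 29 -> 7, delta = -22, sum = 91
Change 2: A[5] 7 -> -12, delta = -19, sum = 72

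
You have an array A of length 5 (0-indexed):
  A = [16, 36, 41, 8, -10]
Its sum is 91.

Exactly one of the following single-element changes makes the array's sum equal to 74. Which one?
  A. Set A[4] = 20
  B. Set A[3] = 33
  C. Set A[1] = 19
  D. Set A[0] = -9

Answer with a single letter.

Option A: A[4] -10->20, delta=30, new_sum=91+(30)=121
Option B: A[3] 8->33, delta=25, new_sum=91+(25)=116
Option C: A[1] 36->19, delta=-17, new_sum=91+(-17)=74 <-- matches target
Option D: A[0] 16->-9, delta=-25, new_sum=91+(-25)=66

Answer: C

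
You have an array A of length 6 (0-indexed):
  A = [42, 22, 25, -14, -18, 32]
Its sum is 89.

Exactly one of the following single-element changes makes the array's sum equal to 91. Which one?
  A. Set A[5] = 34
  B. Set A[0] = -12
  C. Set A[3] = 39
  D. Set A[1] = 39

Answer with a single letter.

Option A: A[5] 32->34, delta=2, new_sum=89+(2)=91 <-- matches target
Option B: A[0] 42->-12, delta=-54, new_sum=89+(-54)=35
Option C: A[3] -14->39, delta=53, new_sum=89+(53)=142
Option D: A[1] 22->39, delta=17, new_sum=89+(17)=106

Answer: A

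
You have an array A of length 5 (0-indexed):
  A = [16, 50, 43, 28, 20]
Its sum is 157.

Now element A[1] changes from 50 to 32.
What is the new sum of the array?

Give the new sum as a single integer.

Answer: 139

Derivation:
Old value at index 1: 50
New value at index 1: 32
Delta = 32 - 50 = -18
New sum = old_sum + delta = 157 + (-18) = 139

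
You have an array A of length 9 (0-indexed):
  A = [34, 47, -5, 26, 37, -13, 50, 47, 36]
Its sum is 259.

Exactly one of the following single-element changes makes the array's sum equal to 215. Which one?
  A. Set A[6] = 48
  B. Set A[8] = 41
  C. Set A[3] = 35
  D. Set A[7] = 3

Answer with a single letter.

Option A: A[6] 50->48, delta=-2, new_sum=259+(-2)=257
Option B: A[8] 36->41, delta=5, new_sum=259+(5)=264
Option C: A[3] 26->35, delta=9, new_sum=259+(9)=268
Option D: A[7] 47->3, delta=-44, new_sum=259+(-44)=215 <-- matches target

Answer: D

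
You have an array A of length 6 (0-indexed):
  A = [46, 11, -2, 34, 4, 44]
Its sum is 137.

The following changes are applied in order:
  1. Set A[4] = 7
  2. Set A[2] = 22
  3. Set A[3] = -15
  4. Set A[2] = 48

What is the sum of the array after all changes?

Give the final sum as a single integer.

Answer: 141

Derivation:
Initial sum: 137
Change 1: A[4] 4 -> 7, delta = 3, sum = 140
Change 2: A[2] -2 -> 22, delta = 24, sum = 164
Change 3: A[3] 34 -> -15, delta = -49, sum = 115
Change 4: A[2] 22 -> 48, delta = 26, sum = 141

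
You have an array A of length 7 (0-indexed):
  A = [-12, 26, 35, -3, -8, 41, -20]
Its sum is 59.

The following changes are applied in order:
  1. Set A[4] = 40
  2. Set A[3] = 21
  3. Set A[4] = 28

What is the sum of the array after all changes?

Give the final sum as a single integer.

Answer: 119

Derivation:
Initial sum: 59
Change 1: A[4] -8 -> 40, delta = 48, sum = 107
Change 2: A[3] -3 -> 21, delta = 24, sum = 131
Change 3: A[4] 40 -> 28, delta = -12, sum = 119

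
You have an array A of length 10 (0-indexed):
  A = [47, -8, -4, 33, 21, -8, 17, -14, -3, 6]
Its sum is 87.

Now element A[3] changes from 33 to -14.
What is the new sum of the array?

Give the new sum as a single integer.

Answer: 40

Derivation:
Old value at index 3: 33
New value at index 3: -14
Delta = -14 - 33 = -47
New sum = old_sum + delta = 87 + (-47) = 40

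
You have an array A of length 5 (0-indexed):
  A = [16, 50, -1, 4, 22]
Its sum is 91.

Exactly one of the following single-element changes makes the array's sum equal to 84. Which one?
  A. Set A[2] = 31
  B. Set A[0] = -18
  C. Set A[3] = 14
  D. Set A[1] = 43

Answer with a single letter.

Option A: A[2] -1->31, delta=32, new_sum=91+(32)=123
Option B: A[0] 16->-18, delta=-34, new_sum=91+(-34)=57
Option C: A[3] 4->14, delta=10, new_sum=91+(10)=101
Option D: A[1] 50->43, delta=-7, new_sum=91+(-7)=84 <-- matches target

Answer: D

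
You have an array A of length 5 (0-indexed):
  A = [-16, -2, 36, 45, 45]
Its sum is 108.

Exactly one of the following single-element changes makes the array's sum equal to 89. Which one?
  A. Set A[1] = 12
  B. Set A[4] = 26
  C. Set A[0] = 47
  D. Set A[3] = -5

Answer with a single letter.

Option A: A[1] -2->12, delta=14, new_sum=108+(14)=122
Option B: A[4] 45->26, delta=-19, new_sum=108+(-19)=89 <-- matches target
Option C: A[0] -16->47, delta=63, new_sum=108+(63)=171
Option D: A[3] 45->-5, delta=-50, new_sum=108+(-50)=58

Answer: B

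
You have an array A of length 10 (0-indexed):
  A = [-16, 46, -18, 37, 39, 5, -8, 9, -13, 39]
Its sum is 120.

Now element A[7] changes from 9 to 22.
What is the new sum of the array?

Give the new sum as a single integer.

Old value at index 7: 9
New value at index 7: 22
Delta = 22 - 9 = 13
New sum = old_sum + delta = 120 + (13) = 133

Answer: 133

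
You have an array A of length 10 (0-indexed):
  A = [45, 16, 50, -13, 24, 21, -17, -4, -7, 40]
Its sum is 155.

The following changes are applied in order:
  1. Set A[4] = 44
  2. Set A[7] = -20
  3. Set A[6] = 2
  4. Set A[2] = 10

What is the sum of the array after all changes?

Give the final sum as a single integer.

Initial sum: 155
Change 1: A[4] 24 -> 44, delta = 20, sum = 175
Change 2: A[7] -4 -> -20, delta = -16, sum = 159
Change 3: A[6] -17 -> 2, delta = 19, sum = 178
Change 4: A[2] 50 -> 10, delta = -40, sum = 138

Answer: 138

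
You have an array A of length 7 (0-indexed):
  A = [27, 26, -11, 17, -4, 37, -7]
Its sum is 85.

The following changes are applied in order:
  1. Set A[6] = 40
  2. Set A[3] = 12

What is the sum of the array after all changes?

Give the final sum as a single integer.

Initial sum: 85
Change 1: A[6] -7 -> 40, delta = 47, sum = 132
Change 2: A[3] 17 -> 12, delta = -5, sum = 127

Answer: 127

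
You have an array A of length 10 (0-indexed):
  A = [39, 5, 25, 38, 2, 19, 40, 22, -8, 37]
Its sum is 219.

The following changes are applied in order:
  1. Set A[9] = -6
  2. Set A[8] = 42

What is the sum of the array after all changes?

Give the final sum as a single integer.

Answer: 226

Derivation:
Initial sum: 219
Change 1: A[9] 37 -> -6, delta = -43, sum = 176
Change 2: A[8] -8 -> 42, delta = 50, sum = 226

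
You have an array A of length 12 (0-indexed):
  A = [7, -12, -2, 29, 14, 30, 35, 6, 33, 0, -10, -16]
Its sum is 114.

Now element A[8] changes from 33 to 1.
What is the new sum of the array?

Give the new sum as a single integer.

Answer: 82

Derivation:
Old value at index 8: 33
New value at index 8: 1
Delta = 1 - 33 = -32
New sum = old_sum + delta = 114 + (-32) = 82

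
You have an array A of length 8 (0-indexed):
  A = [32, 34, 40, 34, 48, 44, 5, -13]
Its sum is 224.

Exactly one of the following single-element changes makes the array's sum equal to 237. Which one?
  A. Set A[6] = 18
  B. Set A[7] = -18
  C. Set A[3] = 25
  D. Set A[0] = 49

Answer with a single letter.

Option A: A[6] 5->18, delta=13, new_sum=224+(13)=237 <-- matches target
Option B: A[7] -13->-18, delta=-5, new_sum=224+(-5)=219
Option C: A[3] 34->25, delta=-9, new_sum=224+(-9)=215
Option D: A[0] 32->49, delta=17, new_sum=224+(17)=241

Answer: A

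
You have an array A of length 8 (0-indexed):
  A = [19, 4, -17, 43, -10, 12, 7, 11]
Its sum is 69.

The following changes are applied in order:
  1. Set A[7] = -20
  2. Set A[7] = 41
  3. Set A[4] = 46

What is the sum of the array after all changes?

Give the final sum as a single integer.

Initial sum: 69
Change 1: A[7] 11 -> -20, delta = -31, sum = 38
Change 2: A[7] -20 -> 41, delta = 61, sum = 99
Change 3: A[4] -10 -> 46, delta = 56, sum = 155

Answer: 155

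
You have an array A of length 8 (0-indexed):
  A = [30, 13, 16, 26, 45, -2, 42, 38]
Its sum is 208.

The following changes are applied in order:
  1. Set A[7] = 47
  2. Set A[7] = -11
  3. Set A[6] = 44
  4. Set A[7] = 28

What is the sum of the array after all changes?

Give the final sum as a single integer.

Initial sum: 208
Change 1: A[7] 38 -> 47, delta = 9, sum = 217
Change 2: A[7] 47 -> -11, delta = -58, sum = 159
Change 3: A[6] 42 -> 44, delta = 2, sum = 161
Change 4: A[7] -11 -> 28, delta = 39, sum = 200

Answer: 200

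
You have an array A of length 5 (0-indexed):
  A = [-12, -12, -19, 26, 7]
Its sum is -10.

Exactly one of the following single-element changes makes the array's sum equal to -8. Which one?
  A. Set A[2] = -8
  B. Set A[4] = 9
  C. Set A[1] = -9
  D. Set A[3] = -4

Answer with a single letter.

Option A: A[2] -19->-8, delta=11, new_sum=-10+(11)=1
Option B: A[4] 7->9, delta=2, new_sum=-10+(2)=-8 <-- matches target
Option C: A[1] -12->-9, delta=3, new_sum=-10+(3)=-7
Option D: A[3] 26->-4, delta=-30, new_sum=-10+(-30)=-40

Answer: B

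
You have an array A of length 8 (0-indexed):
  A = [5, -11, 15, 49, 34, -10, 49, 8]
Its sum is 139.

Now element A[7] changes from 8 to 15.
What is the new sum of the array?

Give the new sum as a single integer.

Answer: 146

Derivation:
Old value at index 7: 8
New value at index 7: 15
Delta = 15 - 8 = 7
New sum = old_sum + delta = 139 + (7) = 146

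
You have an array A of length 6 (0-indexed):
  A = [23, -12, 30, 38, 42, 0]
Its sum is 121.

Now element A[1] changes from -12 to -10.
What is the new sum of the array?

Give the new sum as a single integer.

Old value at index 1: -12
New value at index 1: -10
Delta = -10 - -12 = 2
New sum = old_sum + delta = 121 + (2) = 123

Answer: 123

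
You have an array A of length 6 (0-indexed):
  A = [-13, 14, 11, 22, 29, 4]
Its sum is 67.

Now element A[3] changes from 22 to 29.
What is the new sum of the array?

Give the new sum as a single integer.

Answer: 74

Derivation:
Old value at index 3: 22
New value at index 3: 29
Delta = 29 - 22 = 7
New sum = old_sum + delta = 67 + (7) = 74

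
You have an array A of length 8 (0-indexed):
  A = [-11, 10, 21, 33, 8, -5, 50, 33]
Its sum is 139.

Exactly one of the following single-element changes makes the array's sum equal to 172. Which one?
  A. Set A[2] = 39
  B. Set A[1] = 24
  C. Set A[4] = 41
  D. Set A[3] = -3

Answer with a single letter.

Option A: A[2] 21->39, delta=18, new_sum=139+(18)=157
Option B: A[1] 10->24, delta=14, new_sum=139+(14)=153
Option C: A[4] 8->41, delta=33, new_sum=139+(33)=172 <-- matches target
Option D: A[3] 33->-3, delta=-36, new_sum=139+(-36)=103

Answer: C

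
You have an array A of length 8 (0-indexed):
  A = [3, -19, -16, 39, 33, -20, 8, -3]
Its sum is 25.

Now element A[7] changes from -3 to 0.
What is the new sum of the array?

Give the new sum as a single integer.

Old value at index 7: -3
New value at index 7: 0
Delta = 0 - -3 = 3
New sum = old_sum + delta = 25 + (3) = 28

Answer: 28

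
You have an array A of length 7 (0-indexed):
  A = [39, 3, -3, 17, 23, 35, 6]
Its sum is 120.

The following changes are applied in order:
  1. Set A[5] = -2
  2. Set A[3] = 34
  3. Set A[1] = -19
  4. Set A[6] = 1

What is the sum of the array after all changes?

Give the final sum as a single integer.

Answer: 73

Derivation:
Initial sum: 120
Change 1: A[5] 35 -> -2, delta = -37, sum = 83
Change 2: A[3] 17 -> 34, delta = 17, sum = 100
Change 3: A[1] 3 -> -19, delta = -22, sum = 78
Change 4: A[6] 6 -> 1, delta = -5, sum = 73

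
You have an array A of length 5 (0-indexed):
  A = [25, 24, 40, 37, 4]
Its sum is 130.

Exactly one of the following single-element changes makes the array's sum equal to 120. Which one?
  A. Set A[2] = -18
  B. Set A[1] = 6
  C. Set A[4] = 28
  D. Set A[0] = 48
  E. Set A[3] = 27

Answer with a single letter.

Answer: E

Derivation:
Option A: A[2] 40->-18, delta=-58, new_sum=130+(-58)=72
Option B: A[1] 24->6, delta=-18, new_sum=130+(-18)=112
Option C: A[4] 4->28, delta=24, new_sum=130+(24)=154
Option D: A[0] 25->48, delta=23, new_sum=130+(23)=153
Option E: A[3] 37->27, delta=-10, new_sum=130+(-10)=120 <-- matches target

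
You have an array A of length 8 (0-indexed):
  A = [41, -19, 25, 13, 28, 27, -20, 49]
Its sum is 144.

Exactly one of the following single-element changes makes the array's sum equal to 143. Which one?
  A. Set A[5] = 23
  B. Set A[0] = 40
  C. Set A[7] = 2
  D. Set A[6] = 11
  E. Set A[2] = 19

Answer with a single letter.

Answer: B

Derivation:
Option A: A[5] 27->23, delta=-4, new_sum=144+(-4)=140
Option B: A[0] 41->40, delta=-1, new_sum=144+(-1)=143 <-- matches target
Option C: A[7] 49->2, delta=-47, new_sum=144+(-47)=97
Option D: A[6] -20->11, delta=31, new_sum=144+(31)=175
Option E: A[2] 25->19, delta=-6, new_sum=144+(-6)=138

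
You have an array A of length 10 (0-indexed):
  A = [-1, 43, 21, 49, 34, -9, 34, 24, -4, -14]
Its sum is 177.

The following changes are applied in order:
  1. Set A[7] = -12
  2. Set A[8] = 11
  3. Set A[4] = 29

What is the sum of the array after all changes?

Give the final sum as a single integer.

Answer: 151

Derivation:
Initial sum: 177
Change 1: A[7] 24 -> -12, delta = -36, sum = 141
Change 2: A[8] -4 -> 11, delta = 15, sum = 156
Change 3: A[4] 34 -> 29, delta = -5, sum = 151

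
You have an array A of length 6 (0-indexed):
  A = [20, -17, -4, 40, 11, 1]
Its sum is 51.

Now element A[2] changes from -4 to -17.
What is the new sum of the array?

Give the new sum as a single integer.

Old value at index 2: -4
New value at index 2: -17
Delta = -17 - -4 = -13
New sum = old_sum + delta = 51 + (-13) = 38

Answer: 38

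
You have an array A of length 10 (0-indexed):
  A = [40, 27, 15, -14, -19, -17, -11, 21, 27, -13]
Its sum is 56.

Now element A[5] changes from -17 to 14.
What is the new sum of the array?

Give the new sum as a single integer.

Answer: 87

Derivation:
Old value at index 5: -17
New value at index 5: 14
Delta = 14 - -17 = 31
New sum = old_sum + delta = 56 + (31) = 87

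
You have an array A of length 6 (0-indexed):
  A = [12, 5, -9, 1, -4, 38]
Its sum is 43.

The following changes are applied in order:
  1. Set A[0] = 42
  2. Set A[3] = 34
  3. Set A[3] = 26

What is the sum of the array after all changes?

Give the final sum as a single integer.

Answer: 98

Derivation:
Initial sum: 43
Change 1: A[0] 12 -> 42, delta = 30, sum = 73
Change 2: A[3] 1 -> 34, delta = 33, sum = 106
Change 3: A[3] 34 -> 26, delta = -8, sum = 98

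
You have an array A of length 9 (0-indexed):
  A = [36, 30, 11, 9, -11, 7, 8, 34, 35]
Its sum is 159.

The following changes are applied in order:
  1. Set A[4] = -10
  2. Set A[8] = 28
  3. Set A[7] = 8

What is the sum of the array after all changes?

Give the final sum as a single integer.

Initial sum: 159
Change 1: A[4] -11 -> -10, delta = 1, sum = 160
Change 2: A[8] 35 -> 28, delta = -7, sum = 153
Change 3: A[7] 34 -> 8, delta = -26, sum = 127

Answer: 127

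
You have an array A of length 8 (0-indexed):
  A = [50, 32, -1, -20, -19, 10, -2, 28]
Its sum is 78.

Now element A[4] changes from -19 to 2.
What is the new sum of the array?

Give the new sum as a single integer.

Answer: 99

Derivation:
Old value at index 4: -19
New value at index 4: 2
Delta = 2 - -19 = 21
New sum = old_sum + delta = 78 + (21) = 99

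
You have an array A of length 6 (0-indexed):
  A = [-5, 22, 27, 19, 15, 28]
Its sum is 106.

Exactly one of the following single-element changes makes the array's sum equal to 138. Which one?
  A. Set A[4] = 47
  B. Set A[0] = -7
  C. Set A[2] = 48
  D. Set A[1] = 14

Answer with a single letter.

Answer: A

Derivation:
Option A: A[4] 15->47, delta=32, new_sum=106+(32)=138 <-- matches target
Option B: A[0] -5->-7, delta=-2, new_sum=106+(-2)=104
Option C: A[2] 27->48, delta=21, new_sum=106+(21)=127
Option D: A[1] 22->14, delta=-8, new_sum=106+(-8)=98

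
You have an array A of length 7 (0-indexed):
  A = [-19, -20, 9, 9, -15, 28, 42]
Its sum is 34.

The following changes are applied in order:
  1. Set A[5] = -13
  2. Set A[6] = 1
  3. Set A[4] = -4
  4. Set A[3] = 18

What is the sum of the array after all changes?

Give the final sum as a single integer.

Initial sum: 34
Change 1: A[5] 28 -> -13, delta = -41, sum = -7
Change 2: A[6] 42 -> 1, delta = -41, sum = -48
Change 3: A[4] -15 -> -4, delta = 11, sum = -37
Change 4: A[3] 9 -> 18, delta = 9, sum = -28

Answer: -28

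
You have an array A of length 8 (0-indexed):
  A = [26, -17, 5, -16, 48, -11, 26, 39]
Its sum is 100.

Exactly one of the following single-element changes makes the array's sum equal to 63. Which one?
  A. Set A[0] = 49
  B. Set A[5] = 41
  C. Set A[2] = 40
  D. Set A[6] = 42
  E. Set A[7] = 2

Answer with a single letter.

Option A: A[0] 26->49, delta=23, new_sum=100+(23)=123
Option B: A[5] -11->41, delta=52, new_sum=100+(52)=152
Option C: A[2] 5->40, delta=35, new_sum=100+(35)=135
Option D: A[6] 26->42, delta=16, new_sum=100+(16)=116
Option E: A[7] 39->2, delta=-37, new_sum=100+(-37)=63 <-- matches target

Answer: E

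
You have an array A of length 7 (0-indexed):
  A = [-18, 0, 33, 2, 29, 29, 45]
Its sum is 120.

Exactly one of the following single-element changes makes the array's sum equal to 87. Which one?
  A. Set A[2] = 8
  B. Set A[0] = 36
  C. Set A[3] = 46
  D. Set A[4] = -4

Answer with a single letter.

Option A: A[2] 33->8, delta=-25, new_sum=120+(-25)=95
Option B: A[0] -18->36, delta=54, new_sum=120+(54)=174
Option C: A[3] 2->46, delta=44, new_sum=120+(44)=164
Option D: A[4] 29->-4, delta=-33, new_sum=120+(-33)=87 <-- matches target

Answer: D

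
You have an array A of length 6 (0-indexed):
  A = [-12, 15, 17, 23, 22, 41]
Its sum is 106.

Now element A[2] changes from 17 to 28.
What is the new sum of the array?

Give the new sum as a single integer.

Answer: 117

Derivation:
Old value at index 2: 17
New value at index 2: 28
Delta = 28 - 17 = 11
New sum = old_sum + delta = 106 + (11) = 117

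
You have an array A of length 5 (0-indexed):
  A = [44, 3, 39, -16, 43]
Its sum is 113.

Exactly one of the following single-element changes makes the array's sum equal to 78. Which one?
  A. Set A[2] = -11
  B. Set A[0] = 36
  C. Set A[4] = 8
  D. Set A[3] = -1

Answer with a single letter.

Option A: A[2] 39->-11, delta=-50, new_sum=113+(-50)=63
Option B: A[0] 44->36, delta=-8, new_sum=113+(-8)=105
Option C: A[4] 43->8, delta=-35, new_sum=113+(-35)=78 <-- matches target
Option D: A[3] -16->-1, delta=15, new_sum=113+(15)=128

Answer: C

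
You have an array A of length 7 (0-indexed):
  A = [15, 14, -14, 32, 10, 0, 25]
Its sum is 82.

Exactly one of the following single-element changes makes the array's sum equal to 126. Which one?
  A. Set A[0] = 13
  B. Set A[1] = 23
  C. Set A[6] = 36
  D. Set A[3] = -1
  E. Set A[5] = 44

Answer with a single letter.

Option A: A[0] 15->13, delta=-2, new_sum=82+(-2)=80
Option B: A[1] 14->23, delta=9, new_sum=82+(9)=91
Option C: A[6] 25->36, delta=11, new_sum=82+(11)=93
Option D: A[3] 32->-1, delta=-33, new_sum=82+(-33)=49
Option E: A[5] 0->44, delta=44, new_sum=82+(44)=126 <-- matches target

Answer: E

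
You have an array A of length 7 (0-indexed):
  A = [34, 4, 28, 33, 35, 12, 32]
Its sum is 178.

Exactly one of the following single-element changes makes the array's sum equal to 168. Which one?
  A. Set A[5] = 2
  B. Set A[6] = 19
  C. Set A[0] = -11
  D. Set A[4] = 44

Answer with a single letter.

Option A: A[5] 12->2, delta=-10, new_sum=178+(-10)=168 <-- matches target
Option B: A[6] 32->19, delta=-13, new_sum=178+(-13)=165
Option C: A[0] 34->-11, delta=-45, new_sum=178+(-45)=133
Option D: A[4] 35->44, delta=9, new_sum=178+(9)=187

Answer: A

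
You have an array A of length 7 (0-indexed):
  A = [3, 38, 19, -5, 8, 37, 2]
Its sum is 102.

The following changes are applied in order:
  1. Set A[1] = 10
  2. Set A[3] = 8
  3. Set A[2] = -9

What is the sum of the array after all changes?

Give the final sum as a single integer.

Answer: 59

Derivation:
Initial sum: 102
Change 1: A[1] 38 -> 10, delta = -28, sum = 74
Change 2: A[3] -5 -> 8, delta = 13, sum = 87
Change 3: A[2] 19 -> -9, delta = -28, sum = 59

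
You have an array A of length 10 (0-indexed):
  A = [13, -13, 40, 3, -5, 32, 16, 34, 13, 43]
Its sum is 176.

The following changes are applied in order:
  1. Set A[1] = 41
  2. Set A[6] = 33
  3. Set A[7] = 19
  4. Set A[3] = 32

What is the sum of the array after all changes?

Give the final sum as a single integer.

Answer: 261

Derivation:
Initial sum: 176
Change 1: A[1] -13 -> 41, delta = 54, sum = 230
Change 2: A[6] 16 -> 33, delta = 17, sum = 247
Change 3: A[7] 34 -> 19, delta = -15, sum = 232
Change 4: A[3] 3 -> 32, delta = 29, sum = 261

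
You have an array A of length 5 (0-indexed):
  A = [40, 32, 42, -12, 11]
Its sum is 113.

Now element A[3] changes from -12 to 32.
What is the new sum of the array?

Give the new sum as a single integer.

Answer: 157

Derivation:
Old value at index 3: -12
New value at index 3: 32
Delta = 32 - -12 = 44
New sum = old_sum + delta = 113 + (44) = 157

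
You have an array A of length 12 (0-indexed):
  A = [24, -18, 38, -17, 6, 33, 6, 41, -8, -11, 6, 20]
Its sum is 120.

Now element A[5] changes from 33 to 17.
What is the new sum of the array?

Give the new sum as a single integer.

Answer: 104

Derivation:
Old value at index 5: 33
New value at index 5: 17
Delta = 17 - 33 = -16
New sum = old_sum + delta = 120 + (-16) = 104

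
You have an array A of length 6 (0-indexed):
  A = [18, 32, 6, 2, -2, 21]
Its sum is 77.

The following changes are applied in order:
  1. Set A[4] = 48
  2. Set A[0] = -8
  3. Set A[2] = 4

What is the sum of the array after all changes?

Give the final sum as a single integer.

Initial sum: 77
Change 1: A[4] -2 -> 48, delta = 50, sum = 127
Change 2: A[0] 18 -> -8, delta = -26, sum = 101
Change 3: A[2] 6 -> 4, delta = -2, sum = 99

Answer: 99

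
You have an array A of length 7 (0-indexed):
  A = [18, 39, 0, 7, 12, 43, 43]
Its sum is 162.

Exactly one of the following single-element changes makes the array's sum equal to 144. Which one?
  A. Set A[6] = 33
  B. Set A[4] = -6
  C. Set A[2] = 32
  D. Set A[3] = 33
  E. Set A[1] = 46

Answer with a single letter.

Option A: A[6] 43->33, delta=-10, new_sum=162+(-10)=152
Option B: A[4] 12->-6, delta=-18, new_sum=162+(-18)=144 <-- matches target
Option C: A[2] 0->32, delta=32, new_sum=162+(32)=194
Option D: A[3] 7->33, delta=26, new_sum=162+(26)=188
Option E: A[1] 39->46, delta=7, new_sum=162+(7)=169

Answer: B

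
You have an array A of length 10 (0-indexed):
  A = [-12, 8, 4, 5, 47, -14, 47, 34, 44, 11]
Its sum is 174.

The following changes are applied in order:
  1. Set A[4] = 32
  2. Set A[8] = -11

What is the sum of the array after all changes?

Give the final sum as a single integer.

Answer: 104

Derivation:
Initial sum: 174
Change 1: A[4] 47 -> 32, delta = -15, sum = 159
Change 2: A[8] 44 -> -11, delta = -55, sum = 104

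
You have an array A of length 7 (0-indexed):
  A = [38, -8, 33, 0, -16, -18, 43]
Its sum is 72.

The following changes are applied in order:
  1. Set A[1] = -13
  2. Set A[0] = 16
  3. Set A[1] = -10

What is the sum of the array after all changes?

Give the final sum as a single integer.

Initial sum: 72
Change 1: A[1] -8 -> -13, delta = -5, sum = 67
Change 2: A[0] 38 -> 16, delta = -22, sum = 45
Change 3: A[1] -13 -> -10, delta = 3, sum = 48

Answer: 48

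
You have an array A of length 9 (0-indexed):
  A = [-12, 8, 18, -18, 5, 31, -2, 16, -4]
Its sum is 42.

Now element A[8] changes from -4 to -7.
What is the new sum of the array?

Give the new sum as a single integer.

Old value at index 8: -4
New value at index 8: -7
Delta = -7 - -4 = -3
New sum = old_sum + delta = 42 + (-3) = 39

Answer: 39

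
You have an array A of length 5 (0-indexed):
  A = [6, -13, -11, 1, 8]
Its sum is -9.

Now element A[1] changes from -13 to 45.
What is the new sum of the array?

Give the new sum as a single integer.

Old value at index 1: -13
New value at index 1: 45
Delta = 45 - -13 = 58
New sum = old_sum + delta = -9 + (58) = 49

Answer: 49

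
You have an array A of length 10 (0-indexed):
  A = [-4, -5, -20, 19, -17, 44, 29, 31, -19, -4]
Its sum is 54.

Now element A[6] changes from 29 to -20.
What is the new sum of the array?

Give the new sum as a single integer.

Old value at index 6: 29
New value at index 6: -20
Delta = -20 - 29 = -49
New sum = old_sum + delta = 54 + (-49) = 5

Answer: 5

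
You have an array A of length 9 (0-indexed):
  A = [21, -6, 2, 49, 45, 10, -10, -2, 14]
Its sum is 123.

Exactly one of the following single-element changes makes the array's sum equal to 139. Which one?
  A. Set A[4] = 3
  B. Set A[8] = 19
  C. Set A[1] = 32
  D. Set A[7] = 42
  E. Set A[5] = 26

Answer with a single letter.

Answer: E

Derivation:
Option A: A[4] 45->3, delta=-42, new_sum=123+(-42)=81
Option B: A[8] 14->19, delta=5, new_sum=123+(5)=128
Option C: A[1] -6->32, delta=38, new_sum=123+(38)=161
Option D: A[7] -2->42, delta=44, new_sum=123+(44)=167
Option E: A[5] 10->26, delta=16, new_sum=123+(16)=139 <-- matches target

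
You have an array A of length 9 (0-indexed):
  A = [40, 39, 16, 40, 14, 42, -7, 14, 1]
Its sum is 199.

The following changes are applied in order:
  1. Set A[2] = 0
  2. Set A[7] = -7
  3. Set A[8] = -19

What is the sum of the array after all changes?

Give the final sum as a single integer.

Initial sum: 199
Change 1: A[2] 16 -> 0, delta = -16, sum = 183
Change 2: A[7] 14 -> -7, delta = -21, sum = 162
Change 3: A[8] 1 -> -19, delta = -20, sum = 142

Answer: 142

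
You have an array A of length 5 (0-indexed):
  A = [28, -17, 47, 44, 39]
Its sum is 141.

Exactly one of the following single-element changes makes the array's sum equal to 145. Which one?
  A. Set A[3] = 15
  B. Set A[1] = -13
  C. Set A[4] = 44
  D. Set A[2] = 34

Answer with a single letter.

Option A: A[3] 44->15, delta=-29, new_sum=141+(-29)=112
Option B: A[1] -17->-13, delta=4, new_sum=141+(4)=145 <-- matches target
Option C: A[4] 39->44, delta=5, new_sum=141+(5)=146
Option D: A[2] 47->34, delta=-13, new_sum=141+(-13)=128

Answer: B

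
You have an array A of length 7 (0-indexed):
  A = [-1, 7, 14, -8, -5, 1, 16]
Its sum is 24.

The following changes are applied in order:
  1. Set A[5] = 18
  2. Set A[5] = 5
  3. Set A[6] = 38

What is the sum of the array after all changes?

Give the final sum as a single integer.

Initial sum: 24
Change 1: A[5] 1 -> 18, delta = 17, sum = 41
Change 2: A[5] 18 -> 5, delta = -13, sum = 28
Change 3: A[6] 16 -> 38, delta = 22, sum = 50

Answer: 50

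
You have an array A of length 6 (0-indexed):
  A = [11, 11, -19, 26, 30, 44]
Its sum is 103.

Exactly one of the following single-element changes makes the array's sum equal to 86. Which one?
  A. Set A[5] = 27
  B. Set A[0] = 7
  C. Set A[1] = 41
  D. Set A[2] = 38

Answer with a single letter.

Option A: A[5] 44->27, delta=-17, new_sum=103+(-17)=86 <-- matches target
Option B: A[0] 11->7, delta=-4, new_sum=103+(-4)=99
Option C: A[1] 11->41, delta=30, new_sum=103+(30)=133
Option D: A[2] -19->38, delta=57, new_sum=103+(57)=160

Answer: A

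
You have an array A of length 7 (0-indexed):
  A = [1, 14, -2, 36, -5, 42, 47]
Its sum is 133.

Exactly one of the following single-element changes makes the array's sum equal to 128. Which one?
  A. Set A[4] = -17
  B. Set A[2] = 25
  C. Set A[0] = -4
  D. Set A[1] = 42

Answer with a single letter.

Option A: A[4] -5->-17, delta=-12, new_sum=133+(-12)=121
Option B: A[2] -2->25, delta=27, new_sum=133+(27)=160
Option C: A[0] 1->-4, delta=-5, new_sum=133+(-5)=128 <-- matches target
Option D: A[1] 14->42, delta=28, new_sum=133+(28)=161

Answer: C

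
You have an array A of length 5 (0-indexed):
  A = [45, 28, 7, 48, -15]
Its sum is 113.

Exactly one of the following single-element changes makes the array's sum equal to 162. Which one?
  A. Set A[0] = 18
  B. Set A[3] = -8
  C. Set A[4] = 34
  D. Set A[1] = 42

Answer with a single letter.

Option A: A[0] 45->18, delta=-27, new_sum=113+(-27)=86
Option B: A[3] 48->-8, delta=-56, new_sum=113+(-56)=57
Option C: A[4] -15->34, delta=49, new_sum=113+(49)=162 <-- matches target
Option D: A[1] 28->42, delta=14, new_sum=113+(14)=127

Answer: C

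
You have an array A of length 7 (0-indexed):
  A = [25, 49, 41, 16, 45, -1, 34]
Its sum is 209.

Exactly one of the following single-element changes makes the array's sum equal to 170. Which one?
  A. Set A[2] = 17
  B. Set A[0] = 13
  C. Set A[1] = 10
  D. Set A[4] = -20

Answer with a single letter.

Answer: C

Derivation:
Option A: A[2] 41->17, delta=-24, new_sum=209+(-24)=185
Option B: A[0] 25->13, delta=-12, new_sum=209+(-12)=197
Option C: A[1] 49->10, delta=-39, new_sum=209+(-39)=170 <-- matches target
Option D: A[4] 45->-20, delta=-65, new_sum=209+(-65)=144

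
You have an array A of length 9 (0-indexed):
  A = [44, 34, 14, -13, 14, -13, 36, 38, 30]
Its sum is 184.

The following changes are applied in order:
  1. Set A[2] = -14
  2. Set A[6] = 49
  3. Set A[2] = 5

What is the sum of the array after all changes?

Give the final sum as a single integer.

Initial sum: 184
Change 1: A[2] 14 -> -14, delta = -28, sum = 156
Change 2: A[6] 36 -> 49, delta = 13, sum = 169
Change 3: A[2] -14 -> 5, delta = 19, sum = 188

Answer: 188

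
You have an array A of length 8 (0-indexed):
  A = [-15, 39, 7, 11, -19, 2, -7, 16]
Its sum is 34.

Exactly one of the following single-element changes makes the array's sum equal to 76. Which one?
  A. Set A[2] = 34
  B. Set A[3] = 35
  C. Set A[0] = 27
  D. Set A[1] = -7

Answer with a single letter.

Option A: A[2] 7->34, delta=27, new_sum=34+(27)=61
Option B: A[3] 11->35, delta=24, new_sum=34+(24)=58
Option C: A[0] -15->27, delta=42, new_sum=34+(42)=76 <-- matches target
Option D: A[1] 39->-7, delta=-46, new_sum=34+(-46)=-12

Answer: C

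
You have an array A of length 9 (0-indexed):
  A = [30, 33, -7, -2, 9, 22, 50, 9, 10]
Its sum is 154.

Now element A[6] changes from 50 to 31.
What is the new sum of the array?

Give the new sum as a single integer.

Answer: 135

Derivation:
Old value at index 6: 50
New value at index 6: 31
Delta = 31 - 50 = -19
New sum = old_sum + delta = 154 + (-19) = 135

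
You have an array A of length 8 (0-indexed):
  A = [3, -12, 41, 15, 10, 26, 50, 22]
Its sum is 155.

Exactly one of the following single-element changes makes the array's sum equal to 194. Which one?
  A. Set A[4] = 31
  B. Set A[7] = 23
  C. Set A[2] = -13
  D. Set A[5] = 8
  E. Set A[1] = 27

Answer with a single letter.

Option A: A[4] 10->31, delta=21, new_sum=155+(21)=176
Option B: A[7] 22->23, delta=1, new_sum=155+(1)=156
Option C: A[2] 41->-13, delta=-54, new_sum=155+(-54)=101
Option D: A[5] 26->8, delta=-18, new_sum=155+(-18)=137
Option E: A[1] -12->27, delta=39, new_sum=155+(39)=194 <-- matches target

Answer: E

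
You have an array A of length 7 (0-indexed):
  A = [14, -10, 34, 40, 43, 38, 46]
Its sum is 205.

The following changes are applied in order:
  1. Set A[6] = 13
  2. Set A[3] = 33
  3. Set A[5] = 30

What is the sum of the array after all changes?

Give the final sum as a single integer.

Answer: 157

Derivation:
Initial sum: 205
Change 1: A[6] 46 -> 13, delta = -33, sum = 172
Change 2: A[3] 40 -> 33, delta = -7, sum = 165
Change 3: A[5] 38 -> 30, delta = -8, sum = 157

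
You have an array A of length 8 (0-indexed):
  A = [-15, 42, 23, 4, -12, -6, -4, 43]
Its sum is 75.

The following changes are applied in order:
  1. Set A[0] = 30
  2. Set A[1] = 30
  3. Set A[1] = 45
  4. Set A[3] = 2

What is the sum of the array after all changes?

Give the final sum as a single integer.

Answer: 121

Derivation:
Initial sum: 75
Change 1: A[0] -15 -> 30, delta = 45, sum = 120
Change 2: A[1] 42 -> 30, delta = -12, sum = 108
Change 3: A[1] 30 -> 45, delta = 15, sum = 123
Change 4: A[3] 4 -> 2, delta = -2, sum = 121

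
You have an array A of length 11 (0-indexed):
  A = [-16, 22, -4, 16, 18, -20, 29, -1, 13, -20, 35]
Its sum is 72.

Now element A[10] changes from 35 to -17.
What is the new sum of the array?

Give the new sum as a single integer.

Answer: 20

Derivation:
Old value at index 10: 35
New value at index 10: -17
Delta = -17 - 35 = -52
New sum = old_sum + delta = 72 + (-52) = 20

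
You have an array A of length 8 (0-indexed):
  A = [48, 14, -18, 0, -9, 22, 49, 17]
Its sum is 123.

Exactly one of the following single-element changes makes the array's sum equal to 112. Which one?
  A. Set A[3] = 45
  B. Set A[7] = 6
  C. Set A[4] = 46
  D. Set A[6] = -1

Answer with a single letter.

Answer: B

Derivation:
Option A: A[3] 0->45, delta=45, new_sum=123+(45)=168
Option B: A[7] 17->6, delta=-11, new_sum=123+(-11)=112 <-- matches target
Option C: A[4] -9->46, delta=55, new_sum=123+(55)=178
Option D: A[6] 49->-1, delta=-50, new_sum=123+(-50)=73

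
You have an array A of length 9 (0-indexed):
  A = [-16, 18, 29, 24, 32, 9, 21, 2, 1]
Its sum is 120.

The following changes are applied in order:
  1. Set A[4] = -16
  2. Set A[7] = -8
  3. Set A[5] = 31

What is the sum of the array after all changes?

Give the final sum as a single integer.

Initial sum: 120
Change 1: A[4] 32 -> -16, delta = -48, sum = 72
Change 2: A[7] 2 -> -8, delta = -10, sum = 62
Change 3: A[5] 9 -> 31, delta = 22, sum = 84

Answer: 84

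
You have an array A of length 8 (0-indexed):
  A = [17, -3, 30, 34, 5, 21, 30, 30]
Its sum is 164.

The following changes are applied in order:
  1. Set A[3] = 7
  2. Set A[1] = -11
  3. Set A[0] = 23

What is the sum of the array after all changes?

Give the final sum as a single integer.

Initial sum: 164
Change 1: A[3] 34 -> 7, delta = -27, sum = 137
Change 2: A[1] -3 -> -11, delta = -8, sum = 129
Change 3: A[0] 17 -> 23, delta = 6, sum = 135

Answer: 135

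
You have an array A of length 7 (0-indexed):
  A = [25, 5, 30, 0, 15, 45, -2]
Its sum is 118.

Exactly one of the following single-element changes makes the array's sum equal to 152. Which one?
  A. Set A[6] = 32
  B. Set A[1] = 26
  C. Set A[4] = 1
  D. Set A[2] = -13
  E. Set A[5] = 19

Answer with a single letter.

Answer: A

Derivation:
Option A: A[6] -2->32, delta=34, new_sum=118+(34)=152 <-- matches target
Option B: A[1] 5->26, delta=21, new_sum=118+(21)=139
Option C: A[4] 15->1, delta=-14, new_sum=118+(-14)=104
Option D: A[2] 30->-13, delta=-43, new_sum=118+(-43)=75
Option E: A[5] 45->19, delta=-26, new_sum=118+(-26)=92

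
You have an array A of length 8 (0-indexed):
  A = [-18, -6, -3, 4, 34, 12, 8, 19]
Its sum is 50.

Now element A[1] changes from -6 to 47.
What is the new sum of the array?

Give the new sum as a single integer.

Old value at index 1: -6
New value at index 1: 47
Delta = 47 - -6 = 53
New sum = old_sum + delta = 50 + (53) = 103

Answer: 103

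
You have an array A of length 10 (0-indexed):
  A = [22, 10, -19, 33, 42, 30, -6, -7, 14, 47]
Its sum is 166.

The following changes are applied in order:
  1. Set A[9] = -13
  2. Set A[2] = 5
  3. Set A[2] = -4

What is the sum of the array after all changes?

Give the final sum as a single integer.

Initial sum: 166
Change 1: A[9] 47 -> -13, delta = -60, sum = 106
Change 2: A[2] -19 -> 5, delta = 24, sum = 130
Change 3: A[2] 5 -> -4, delta = -9, sum = 121

Answer: 121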